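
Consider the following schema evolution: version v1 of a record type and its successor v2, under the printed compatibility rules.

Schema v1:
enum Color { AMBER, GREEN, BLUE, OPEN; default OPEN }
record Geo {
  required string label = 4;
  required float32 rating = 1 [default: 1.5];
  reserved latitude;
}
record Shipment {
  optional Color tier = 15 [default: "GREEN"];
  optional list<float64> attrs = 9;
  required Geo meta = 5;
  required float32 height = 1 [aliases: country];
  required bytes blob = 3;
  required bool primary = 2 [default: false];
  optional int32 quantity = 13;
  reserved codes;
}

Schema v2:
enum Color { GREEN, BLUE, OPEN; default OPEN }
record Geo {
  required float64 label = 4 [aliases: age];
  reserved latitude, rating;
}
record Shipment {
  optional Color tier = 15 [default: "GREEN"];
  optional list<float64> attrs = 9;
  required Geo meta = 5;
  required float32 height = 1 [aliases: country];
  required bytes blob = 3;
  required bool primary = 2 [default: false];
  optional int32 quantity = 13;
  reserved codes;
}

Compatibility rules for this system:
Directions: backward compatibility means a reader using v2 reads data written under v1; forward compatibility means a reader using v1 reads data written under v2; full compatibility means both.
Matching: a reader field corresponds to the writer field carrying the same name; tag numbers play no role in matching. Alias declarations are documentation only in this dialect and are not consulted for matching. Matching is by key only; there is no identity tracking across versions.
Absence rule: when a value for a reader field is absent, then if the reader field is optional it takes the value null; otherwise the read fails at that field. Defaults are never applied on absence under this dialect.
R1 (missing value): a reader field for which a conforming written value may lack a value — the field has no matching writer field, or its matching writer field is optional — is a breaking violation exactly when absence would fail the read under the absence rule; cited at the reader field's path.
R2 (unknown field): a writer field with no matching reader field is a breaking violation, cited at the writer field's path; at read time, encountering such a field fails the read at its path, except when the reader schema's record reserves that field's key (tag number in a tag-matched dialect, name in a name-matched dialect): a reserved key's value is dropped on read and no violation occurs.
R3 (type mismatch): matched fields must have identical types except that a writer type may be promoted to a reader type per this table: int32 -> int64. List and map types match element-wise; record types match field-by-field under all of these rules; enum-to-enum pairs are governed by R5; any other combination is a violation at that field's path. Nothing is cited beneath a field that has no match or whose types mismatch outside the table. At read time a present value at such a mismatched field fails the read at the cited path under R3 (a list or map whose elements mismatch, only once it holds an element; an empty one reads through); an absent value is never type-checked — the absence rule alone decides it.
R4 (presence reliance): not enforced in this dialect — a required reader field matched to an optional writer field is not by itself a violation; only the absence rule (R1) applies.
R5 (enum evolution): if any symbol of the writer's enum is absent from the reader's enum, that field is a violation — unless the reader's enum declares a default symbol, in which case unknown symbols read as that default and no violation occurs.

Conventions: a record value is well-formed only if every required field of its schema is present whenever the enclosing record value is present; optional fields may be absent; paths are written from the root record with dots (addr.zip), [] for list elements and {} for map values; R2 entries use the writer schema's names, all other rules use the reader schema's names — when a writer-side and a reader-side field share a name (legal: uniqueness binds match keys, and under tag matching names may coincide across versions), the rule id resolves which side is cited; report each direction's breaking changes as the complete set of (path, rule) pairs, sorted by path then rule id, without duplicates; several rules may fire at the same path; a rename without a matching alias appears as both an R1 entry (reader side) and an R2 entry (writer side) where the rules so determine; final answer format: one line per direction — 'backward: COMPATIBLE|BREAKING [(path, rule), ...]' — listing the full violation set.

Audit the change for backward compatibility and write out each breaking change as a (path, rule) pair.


the writer's type comes first in each Shipment pair
backward on Shipment — v2 reading data written by v1:
  tier: paired with writer tier (Color -> Color; writer optional)
  attrs: paired with writer attrs (list<float64> -> list<float64>; writer optional)
  meta: paired with writer meta (Geo -> Geo; writer required)
  height: paired with writer height (float32 -> float32; writer required)
  blob: paired with writer blob (bytes -> bytes; writer required)
  primary: paired with writer primary (bool -> bool; writer required)
  quantity: paired with writer quantity (int32 -> int32; writer optional)
  meta.label: paired with writer meta.label (string -> float64; writer required)
  leftover writer field: meta.rating
  violation R3 at meta.label
  => backward: BREAKING (1)
checking off the Shipment differences that do not matter here:
  enum Color (field tier in record Shipment): symbol AMBER removed -> triggers nothing under Shipment's printed rules — same verdict
  removed field rating from record Geo (its key "rating" joins the reserved list) -> matters only for Shipment's forward compatibility — outside the asked direction

backward: BREAKING [(meta.label, R3)]


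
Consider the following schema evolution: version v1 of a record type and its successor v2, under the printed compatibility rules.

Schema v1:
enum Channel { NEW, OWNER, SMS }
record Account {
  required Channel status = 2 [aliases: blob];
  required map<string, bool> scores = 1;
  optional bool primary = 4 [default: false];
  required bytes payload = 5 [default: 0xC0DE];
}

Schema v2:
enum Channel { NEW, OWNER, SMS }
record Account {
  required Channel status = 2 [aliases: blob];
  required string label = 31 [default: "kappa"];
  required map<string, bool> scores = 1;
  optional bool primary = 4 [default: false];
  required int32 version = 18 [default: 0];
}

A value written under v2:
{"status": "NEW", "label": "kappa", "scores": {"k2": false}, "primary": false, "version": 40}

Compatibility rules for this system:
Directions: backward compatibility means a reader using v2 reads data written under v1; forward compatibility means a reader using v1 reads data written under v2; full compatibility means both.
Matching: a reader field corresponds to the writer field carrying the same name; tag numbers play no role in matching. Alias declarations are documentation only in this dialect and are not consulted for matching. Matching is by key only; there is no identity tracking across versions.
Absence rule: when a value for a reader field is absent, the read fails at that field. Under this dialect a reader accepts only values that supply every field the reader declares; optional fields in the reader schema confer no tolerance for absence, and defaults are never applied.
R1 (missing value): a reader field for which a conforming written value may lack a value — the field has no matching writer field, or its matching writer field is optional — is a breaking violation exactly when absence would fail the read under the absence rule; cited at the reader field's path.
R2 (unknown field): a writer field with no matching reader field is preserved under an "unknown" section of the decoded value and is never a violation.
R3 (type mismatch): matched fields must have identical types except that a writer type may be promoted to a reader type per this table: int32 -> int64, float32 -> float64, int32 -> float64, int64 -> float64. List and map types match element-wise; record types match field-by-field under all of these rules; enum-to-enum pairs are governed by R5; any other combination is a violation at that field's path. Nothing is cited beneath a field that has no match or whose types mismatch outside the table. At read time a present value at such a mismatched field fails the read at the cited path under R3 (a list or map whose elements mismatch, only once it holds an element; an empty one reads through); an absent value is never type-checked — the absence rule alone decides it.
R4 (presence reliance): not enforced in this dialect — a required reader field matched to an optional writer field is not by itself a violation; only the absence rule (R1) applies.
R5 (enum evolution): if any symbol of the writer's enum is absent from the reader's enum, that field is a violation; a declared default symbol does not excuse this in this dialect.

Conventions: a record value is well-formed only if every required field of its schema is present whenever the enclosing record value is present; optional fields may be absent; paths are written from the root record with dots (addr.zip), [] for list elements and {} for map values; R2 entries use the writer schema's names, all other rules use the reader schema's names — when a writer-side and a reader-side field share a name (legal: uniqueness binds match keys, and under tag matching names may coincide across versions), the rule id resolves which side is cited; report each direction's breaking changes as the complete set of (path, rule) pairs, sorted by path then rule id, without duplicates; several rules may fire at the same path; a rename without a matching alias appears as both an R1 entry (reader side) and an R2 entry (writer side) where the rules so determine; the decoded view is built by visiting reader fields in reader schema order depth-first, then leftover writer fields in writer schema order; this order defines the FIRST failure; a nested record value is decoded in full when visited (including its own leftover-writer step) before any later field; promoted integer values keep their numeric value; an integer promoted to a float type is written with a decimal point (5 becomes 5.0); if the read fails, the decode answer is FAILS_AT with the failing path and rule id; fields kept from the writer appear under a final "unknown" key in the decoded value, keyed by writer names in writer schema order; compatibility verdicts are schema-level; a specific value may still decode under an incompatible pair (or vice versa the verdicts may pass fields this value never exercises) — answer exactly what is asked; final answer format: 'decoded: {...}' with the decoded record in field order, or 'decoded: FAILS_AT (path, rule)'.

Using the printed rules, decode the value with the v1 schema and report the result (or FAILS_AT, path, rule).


decoded: FAILS_AT (payload, R1)

the writer's type comes first in each Account pair
migrating the Account value to v1:
  status := "NEW"
  scores := {"k2": false}
  primary := false
  read fails at payload under R1 (no fill)
  => FAILS_AT (payload, R1)
checking off the Account differences that do not matter here:
  added field label to record Account: required string, tag 31, default "kappa" (in v2 it sits immediately before scores) -> a verdict-level change on Account — the shown value reads the same
  added field version to record Account: required int32, tag 18, default 0 (in v2 it sits last) -> a verdict-level change on Account — the shown value reads the same


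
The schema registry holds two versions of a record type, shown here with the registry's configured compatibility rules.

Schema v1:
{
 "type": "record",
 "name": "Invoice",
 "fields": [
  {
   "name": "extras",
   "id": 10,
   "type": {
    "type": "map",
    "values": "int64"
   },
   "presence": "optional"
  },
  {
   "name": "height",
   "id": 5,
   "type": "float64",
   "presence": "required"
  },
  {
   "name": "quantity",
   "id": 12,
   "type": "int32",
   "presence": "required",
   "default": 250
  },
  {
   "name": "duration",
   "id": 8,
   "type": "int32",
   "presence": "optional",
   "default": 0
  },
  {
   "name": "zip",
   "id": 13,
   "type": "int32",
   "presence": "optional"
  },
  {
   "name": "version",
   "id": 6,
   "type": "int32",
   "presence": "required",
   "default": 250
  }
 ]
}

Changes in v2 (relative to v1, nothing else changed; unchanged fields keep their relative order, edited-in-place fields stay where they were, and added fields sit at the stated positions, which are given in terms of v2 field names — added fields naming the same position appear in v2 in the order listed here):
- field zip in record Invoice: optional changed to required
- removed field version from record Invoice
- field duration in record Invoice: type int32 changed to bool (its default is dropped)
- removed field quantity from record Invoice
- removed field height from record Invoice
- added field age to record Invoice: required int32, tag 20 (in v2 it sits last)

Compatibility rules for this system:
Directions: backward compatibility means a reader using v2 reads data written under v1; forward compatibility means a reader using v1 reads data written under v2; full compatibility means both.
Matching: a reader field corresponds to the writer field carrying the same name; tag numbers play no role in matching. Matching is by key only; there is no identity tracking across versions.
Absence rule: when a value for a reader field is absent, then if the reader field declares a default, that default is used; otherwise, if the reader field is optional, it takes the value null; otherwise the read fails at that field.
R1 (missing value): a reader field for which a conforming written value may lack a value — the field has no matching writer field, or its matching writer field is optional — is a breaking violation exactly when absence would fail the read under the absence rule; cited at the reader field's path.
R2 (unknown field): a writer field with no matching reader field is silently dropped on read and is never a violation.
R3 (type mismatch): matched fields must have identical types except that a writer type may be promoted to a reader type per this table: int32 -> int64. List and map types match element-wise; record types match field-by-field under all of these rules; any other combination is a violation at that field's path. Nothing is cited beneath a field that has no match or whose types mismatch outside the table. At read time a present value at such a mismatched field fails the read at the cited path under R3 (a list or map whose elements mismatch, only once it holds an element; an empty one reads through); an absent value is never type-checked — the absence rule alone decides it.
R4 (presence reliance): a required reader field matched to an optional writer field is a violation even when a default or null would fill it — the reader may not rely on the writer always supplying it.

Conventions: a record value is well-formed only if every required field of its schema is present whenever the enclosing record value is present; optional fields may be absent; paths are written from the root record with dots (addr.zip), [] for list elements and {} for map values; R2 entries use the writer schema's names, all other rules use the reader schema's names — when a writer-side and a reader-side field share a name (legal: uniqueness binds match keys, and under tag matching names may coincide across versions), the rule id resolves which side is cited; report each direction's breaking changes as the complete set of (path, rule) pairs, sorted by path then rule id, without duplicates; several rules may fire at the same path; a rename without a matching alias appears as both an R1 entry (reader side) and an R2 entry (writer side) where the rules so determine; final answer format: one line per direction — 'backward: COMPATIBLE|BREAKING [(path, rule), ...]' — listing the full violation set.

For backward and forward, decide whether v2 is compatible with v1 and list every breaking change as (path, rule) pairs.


backward: BREAKING [(age, R1), (duration, R3), (zip, R1), (zip, R4)]; forward: BREAKING [(duration, R3), (height, R1)]

in Invoice below, arrows point writer -> reader
checking backward for Invoice: reader v2 against writer v1:
  extras: map<string, int64> -> map<string, int64>, writer optional; from extras
  duration: int32 -> bool, writer optional; from duration
  zip: int32 -> int32, writer optional; from zip
  age: no writer match
  writer field height has no reader counterpart
  writer field quantity has no reader counterpart
  writer field version has no reader counterpart
  rule R1 violated at age
  rule R3 violated at duration
  rule R1 violated at zip
  rule R4 violated at zip
  => 4 violation(s): backward is BREAKING for Invoice
checking forward for Invoice: reader v1 against writer v2:
  extras: map<string, int64> -> map<string, int64>, writer optional; from extras
  height: no writer match
  quantity: no writer match
  duration: bool -> int32, writer optional; from duration
  zip: int32 -> int32, writer required; from zip
  version: no writer match
  writer field age has no reader counterpart
  rule R3 violated at duration
  rule R1 violated at height
  => 2 violation(s): forward is BREAKING for Invoice


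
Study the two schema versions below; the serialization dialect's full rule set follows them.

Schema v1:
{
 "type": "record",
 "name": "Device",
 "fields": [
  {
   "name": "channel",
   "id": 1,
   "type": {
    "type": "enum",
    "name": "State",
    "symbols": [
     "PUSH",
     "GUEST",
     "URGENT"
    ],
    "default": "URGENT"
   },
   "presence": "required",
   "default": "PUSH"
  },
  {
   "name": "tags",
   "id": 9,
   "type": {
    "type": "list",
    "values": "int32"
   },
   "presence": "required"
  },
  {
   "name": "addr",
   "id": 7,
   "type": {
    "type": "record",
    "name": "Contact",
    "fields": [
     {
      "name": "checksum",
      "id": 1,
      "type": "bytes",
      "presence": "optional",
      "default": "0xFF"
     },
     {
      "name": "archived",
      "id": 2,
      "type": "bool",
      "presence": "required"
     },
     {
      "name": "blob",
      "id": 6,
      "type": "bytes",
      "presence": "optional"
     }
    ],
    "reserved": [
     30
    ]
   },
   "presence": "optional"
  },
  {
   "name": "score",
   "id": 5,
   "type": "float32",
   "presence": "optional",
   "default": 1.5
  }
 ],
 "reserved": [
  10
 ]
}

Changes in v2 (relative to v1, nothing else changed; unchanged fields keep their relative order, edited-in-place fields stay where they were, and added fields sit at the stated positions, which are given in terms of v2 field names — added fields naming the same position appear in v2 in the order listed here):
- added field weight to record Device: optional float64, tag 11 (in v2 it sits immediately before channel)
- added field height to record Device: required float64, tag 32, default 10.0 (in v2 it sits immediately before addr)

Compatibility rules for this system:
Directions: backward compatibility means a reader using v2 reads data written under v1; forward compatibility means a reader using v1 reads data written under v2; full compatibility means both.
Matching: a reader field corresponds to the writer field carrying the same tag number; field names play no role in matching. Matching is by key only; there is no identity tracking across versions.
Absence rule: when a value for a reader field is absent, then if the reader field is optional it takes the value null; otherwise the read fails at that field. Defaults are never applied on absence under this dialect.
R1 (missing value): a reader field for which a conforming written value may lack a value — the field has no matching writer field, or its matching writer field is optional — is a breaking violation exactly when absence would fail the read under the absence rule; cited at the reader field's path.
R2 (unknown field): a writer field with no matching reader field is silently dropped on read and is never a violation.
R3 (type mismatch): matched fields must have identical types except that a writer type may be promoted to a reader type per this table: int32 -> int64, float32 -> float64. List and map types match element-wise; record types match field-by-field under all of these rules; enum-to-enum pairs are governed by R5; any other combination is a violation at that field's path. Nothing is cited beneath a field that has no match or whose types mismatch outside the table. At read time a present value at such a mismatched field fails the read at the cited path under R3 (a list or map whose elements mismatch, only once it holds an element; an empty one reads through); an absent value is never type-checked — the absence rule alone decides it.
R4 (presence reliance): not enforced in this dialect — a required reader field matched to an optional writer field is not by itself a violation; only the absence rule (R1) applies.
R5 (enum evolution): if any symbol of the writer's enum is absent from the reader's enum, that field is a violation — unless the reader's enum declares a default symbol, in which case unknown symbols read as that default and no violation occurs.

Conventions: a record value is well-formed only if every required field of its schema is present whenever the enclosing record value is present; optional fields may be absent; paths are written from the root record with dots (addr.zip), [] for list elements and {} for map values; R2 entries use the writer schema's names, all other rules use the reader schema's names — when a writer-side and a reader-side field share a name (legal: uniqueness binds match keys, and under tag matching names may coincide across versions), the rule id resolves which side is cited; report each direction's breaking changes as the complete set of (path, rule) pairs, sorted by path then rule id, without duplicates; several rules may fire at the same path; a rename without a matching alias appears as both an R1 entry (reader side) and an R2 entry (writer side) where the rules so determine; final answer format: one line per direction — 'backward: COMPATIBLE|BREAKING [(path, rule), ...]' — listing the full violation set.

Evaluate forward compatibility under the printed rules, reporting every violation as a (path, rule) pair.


in Device below, arrows point writer -> reader
forward for Device (reader v1, writer v2):
  writer required, State -> State: reader channel maps from writer channel
  writer required, list<int32> -> list<int32>: reader tags maps from writer tags
  writer optional, Contact -> Contact: reader addr maps from writer addr
  writer optional, float32 -> float32: reader score maps from writer score
  weight (writer side), unknown to reader
  height (writer side), unknown to reader
  writer optional, bytes -> bytes: reader addr.checksum maps from writer addr.checksum
  writer required, bool -> bool: reader addr.archived maps from writer addr.archived
  writer optional, bytes -> bytes: reader addr.blob maps from writer addr.blob
  => forward: COMPATIBLE
ruling out the remaining Device differences:
  added field weight to record Device: optional float64, tag 11 (in v2 it sits immediately before channel) -> triggers nothing under Device's printed rules — same verdict
  added field height to record Device: required float64, tag 32, default 10.0 (in v2 it sits immediately before addr) -> affects backward compatibility only, which is not asked

forward: COMPATIBLE []


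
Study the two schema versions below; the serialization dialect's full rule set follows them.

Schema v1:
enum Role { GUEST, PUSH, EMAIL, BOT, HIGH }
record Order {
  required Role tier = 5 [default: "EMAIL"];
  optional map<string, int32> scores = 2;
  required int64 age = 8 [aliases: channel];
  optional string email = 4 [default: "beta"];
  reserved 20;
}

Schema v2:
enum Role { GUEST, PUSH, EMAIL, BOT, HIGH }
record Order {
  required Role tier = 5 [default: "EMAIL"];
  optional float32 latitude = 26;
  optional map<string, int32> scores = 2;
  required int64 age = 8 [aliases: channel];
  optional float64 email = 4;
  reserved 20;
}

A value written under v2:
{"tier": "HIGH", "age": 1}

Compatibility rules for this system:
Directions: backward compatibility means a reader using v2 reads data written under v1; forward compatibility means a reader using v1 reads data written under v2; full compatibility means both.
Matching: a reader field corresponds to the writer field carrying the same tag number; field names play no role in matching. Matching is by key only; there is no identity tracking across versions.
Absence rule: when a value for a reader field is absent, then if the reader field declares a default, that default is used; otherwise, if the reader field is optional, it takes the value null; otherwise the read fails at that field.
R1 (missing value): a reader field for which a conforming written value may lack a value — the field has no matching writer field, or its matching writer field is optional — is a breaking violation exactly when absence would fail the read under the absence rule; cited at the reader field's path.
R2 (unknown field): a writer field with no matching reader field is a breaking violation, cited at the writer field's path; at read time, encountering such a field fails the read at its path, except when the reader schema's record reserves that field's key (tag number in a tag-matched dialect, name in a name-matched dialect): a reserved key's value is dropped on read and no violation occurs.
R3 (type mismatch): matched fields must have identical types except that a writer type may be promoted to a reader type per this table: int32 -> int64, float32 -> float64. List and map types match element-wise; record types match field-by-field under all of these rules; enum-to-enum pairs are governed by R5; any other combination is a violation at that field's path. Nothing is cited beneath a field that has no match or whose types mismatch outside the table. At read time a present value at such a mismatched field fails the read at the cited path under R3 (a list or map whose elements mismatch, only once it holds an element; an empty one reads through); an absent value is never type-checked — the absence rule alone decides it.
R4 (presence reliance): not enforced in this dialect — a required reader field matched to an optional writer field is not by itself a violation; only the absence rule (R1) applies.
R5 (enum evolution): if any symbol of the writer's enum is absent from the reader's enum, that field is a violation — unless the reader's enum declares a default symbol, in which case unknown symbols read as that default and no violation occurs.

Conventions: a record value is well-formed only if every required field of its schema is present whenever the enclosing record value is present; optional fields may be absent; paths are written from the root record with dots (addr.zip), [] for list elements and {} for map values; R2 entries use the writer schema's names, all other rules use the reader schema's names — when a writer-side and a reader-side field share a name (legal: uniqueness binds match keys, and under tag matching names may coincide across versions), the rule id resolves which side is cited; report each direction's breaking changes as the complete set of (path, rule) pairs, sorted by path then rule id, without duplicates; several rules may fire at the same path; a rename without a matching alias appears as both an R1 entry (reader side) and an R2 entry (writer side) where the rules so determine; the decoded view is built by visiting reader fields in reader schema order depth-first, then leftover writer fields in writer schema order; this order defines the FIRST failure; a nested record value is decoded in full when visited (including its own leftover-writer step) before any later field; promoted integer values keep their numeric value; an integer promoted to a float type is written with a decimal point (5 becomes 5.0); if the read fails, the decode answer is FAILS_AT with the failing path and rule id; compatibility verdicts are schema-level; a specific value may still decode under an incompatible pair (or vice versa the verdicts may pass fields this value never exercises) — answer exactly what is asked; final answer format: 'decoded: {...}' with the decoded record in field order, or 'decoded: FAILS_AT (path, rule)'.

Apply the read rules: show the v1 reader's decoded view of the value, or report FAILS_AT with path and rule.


decoded: {"tier": "HIGH", "scores": null, "age": 1, "email": "beta"}

in Order below, arrows point writer -> reader
decode (reader v1):
  tier := "HIGH"
  scores := null (not supplied -> null)
  age := 1
  email := "beta" (no value, default fills)
  => decoded: {"tier": "HIGH", "scores": null, "age": 1, "email": "beta"}
checking off the Order differences that do not matter here:
  field email in record Order: type string changed to float64 (its default is dropped) -> shifts the Order verdicts, not this decode
  added field latitude to record Order: optional float32, tag 26 (in v2 it sits immediately before scores) -> shifts the Order verdicts, not this decode


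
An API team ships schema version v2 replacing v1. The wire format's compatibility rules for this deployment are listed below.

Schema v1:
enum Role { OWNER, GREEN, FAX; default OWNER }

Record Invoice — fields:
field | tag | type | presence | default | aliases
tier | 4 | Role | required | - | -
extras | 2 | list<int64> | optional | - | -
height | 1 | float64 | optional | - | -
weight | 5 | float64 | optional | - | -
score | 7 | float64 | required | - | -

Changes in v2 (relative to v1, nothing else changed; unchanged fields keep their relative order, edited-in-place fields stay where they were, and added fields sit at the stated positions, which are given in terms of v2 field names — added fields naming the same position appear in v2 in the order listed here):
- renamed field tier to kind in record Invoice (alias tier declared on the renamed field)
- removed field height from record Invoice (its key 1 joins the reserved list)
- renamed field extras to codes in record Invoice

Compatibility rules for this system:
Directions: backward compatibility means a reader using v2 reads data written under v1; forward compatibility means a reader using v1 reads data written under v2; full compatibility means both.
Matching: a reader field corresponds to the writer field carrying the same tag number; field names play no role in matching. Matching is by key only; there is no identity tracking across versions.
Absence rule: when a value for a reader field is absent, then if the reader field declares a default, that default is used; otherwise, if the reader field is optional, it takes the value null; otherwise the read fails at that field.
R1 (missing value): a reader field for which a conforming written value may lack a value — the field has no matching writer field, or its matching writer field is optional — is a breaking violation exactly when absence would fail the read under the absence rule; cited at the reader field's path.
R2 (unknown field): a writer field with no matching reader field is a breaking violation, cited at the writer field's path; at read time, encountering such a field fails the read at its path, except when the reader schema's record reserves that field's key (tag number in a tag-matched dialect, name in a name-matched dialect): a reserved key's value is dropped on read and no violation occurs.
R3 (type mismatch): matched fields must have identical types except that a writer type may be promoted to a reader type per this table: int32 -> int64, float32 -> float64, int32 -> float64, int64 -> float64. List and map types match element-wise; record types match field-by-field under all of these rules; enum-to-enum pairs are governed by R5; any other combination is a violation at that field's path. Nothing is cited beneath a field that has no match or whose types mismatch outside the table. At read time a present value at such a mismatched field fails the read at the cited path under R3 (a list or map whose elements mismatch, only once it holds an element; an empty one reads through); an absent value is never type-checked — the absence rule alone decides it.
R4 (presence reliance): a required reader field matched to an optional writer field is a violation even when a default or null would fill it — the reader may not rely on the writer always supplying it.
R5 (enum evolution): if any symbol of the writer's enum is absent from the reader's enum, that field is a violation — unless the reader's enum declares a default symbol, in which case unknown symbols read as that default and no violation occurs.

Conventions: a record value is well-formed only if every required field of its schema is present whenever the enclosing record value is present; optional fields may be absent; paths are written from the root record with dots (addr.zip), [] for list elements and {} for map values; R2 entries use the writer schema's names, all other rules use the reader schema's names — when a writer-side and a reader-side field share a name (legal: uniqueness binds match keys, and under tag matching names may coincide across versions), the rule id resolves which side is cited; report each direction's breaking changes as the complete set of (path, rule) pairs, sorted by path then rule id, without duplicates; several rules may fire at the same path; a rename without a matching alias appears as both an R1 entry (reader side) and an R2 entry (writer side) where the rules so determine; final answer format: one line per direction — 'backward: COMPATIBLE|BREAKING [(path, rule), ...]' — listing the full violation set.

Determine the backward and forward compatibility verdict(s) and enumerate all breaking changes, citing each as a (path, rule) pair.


backward: COMPATIBLE []; forward: COMPATIBLE []

in Invoice below, arrows point writer -> reader
backward pass over Invoice, reader schema v2, writer schema v1:
  Role -> Role, writer required: kind aligns to tier
  list<int64> -> list<int64>, writer optional: codes aligns to extras
  float64 -> float64, writer optional: weight aligns to weight
  float64 -> float64, writer required: score aligns to score
  height (writer side), unknown to reader
  => no violations; backward on Invoice: COMPATIBLE
forward pass over Invoice, reader schema v1, writer schema v2:
  Role -> Role, writer required: tier aligns to kind
  list<int64> -> list<int64>, writer optional: extras aligns to codes
  height: no writer-side match
  float64 -> float64, writer optional: weight aligns to weight
  float64 -> float64, writer required: score aligns to score
  => no violations; forward on Invoice: COMPATIBLE


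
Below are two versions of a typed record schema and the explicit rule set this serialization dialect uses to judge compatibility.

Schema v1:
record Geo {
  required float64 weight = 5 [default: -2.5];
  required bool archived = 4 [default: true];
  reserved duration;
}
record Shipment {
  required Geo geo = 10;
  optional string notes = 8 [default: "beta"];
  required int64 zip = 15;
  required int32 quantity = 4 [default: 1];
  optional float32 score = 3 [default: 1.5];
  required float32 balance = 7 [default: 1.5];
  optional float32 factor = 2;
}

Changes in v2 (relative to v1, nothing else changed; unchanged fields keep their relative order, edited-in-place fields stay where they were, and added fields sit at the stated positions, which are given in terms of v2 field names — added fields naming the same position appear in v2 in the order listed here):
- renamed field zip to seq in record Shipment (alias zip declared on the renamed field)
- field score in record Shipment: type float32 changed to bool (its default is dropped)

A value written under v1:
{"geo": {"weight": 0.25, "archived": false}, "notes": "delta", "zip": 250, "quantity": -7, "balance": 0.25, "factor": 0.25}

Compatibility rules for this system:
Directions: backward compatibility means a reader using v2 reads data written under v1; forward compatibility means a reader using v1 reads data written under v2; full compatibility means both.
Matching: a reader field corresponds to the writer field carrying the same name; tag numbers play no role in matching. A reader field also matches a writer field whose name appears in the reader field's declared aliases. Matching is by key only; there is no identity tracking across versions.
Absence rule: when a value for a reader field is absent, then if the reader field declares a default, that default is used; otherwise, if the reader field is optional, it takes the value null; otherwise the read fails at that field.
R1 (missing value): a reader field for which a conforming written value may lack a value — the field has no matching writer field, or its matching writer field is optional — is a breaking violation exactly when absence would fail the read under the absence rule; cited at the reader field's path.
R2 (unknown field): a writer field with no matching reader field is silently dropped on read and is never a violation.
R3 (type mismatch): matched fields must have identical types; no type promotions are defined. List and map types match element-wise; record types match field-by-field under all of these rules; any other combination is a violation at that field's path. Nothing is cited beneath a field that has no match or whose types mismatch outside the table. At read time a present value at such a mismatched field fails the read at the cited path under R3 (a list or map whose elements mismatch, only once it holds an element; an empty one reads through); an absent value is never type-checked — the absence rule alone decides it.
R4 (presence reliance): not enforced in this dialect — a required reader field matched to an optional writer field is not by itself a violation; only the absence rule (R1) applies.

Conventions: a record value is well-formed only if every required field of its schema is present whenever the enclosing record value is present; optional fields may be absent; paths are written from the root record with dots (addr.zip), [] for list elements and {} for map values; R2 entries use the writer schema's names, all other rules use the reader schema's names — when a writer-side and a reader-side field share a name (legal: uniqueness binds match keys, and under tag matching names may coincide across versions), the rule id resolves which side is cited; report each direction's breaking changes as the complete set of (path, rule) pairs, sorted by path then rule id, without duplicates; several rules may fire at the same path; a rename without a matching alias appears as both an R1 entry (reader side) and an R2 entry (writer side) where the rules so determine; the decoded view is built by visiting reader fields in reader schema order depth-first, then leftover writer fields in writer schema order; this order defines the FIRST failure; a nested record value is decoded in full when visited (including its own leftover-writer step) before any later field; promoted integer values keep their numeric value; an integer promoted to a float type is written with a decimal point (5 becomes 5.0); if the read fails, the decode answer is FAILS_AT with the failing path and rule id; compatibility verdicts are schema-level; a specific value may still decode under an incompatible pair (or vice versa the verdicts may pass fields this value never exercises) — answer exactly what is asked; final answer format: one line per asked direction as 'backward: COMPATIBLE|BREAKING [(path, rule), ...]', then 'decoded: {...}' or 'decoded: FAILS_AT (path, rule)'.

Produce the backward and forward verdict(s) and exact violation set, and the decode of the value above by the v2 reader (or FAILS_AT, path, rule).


each type pair in Shipment: writer, then reader
checking backward for Shipment: reader v2 against writer v1:
  writer required, Geo -> Geo: reader geo maps from writer geo
  writer optional, string -> string: reader notes maps from writer notes
  writer required, int64 -> int64: reader seq maps from writer zip
  writer required, int32 -> int32: reader quantity maps from writer quantity
  writer optional, float32 -> bool: reader score maps from writer score
  writer required, float32 -> float32: reader balance maps from writer balance
  writer optional, float32 -> float32: reader factor maps from writer factor
  writer required, float64 -> float64: reader geo.weight maps from writer geo.weight
  writer required, bool -> bool: reader geo.archived maps from writer geo.archived
  violation R3 at score
  => backward: BREAKING (1)
checking forward for Shipment: reader v1 against writer v2:
  writer required, Geo -> Geo: reader geo maps from writer geo
  writer optional, string -> string: reader notes maps from writer notes
  zip: no writer match
  writer required, int32 -> int32: reader quantity maps from writer quantity
  writer optional, bool -> float32: reader score maps from writer score
  writer required, float32 -> float32: reader balance maps from writer balance
  writer optional, float32 -> float32: reader factor maps from writer factor
  leftover writer field: seq
  writer required, float64 -> float64: reader geo.weight maps from writer geo.weight
  writer required, bool -> bool: reader geo.archived maps from writer geo.archived
  violation R3 at score
  violation R1 at zip
  => forward: BREAKING (2)
decode walk for Shipment under reader schema v2:
  geo.weight := 0.25
  geo.archived := false
  notes := "delta"
  seq := 250 (from writer zip)
  quantity := -7
  score := null (not supplied -> null)
  balance := 0.25
  factor := 0.25
  => decoded: {"geo": {"weight": 0.25, "archived": false}, "notes": "delta", "seq": 250, "quantity": -7, "score": null, "balance": 0.25, "factor": 0.25}

backward: BREAKING [(score, R3)]; forward: BREAKING [(score, R3), (zip, R1)]; decoded: {"geo": {"weight": 0.25, "archived": false}, "notes": "delta", "seq": 250, "quantity": -7, "score": null, "balance": 0.25, "factor": 0.25}
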